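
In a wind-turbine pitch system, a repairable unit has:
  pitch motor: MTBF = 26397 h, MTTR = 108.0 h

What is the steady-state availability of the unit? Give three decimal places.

0.996

A(pitch motor) = MTBF/(MTBF+MTTR) = 26397/(26397+108.0) = 0.996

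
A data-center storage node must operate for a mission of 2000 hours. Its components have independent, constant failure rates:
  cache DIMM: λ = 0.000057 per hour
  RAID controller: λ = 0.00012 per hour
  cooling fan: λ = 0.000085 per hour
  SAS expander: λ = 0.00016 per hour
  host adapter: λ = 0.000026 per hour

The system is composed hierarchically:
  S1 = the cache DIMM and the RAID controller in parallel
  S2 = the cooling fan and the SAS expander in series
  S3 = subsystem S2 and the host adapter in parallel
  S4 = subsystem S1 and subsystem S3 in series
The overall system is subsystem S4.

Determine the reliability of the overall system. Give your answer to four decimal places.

0.9578

R(cache DIMM) = exp(−0.000057 × 2000) = 0.892258
R(RAID controller) = exp(−0.00012 × 2000) = 0.786628
R(cooling fan) = exp(−0.000085 × 2000) = 0.843665
R(SAS expander) = exp(−0.00016 × 2000) = 0.726149
R(host adapter) = exp(−0.000026 × 2000) = 0.949329
Parallel (cache DIMM and RAID controller): 1 − (1 − 0.892258)(1 − 0.786628) = 0.977011
Series (cooling fan and SAS expander): 0.843665 × 0.726149 = 0.612626
Parallel ([0.612626] and host adapter): 1 − (1 − 0.612626)(1 − 0.949329) = 0.980371
Series ([0.977011] and [0.980371]): 0.977011 × 0.980371 = 0.9578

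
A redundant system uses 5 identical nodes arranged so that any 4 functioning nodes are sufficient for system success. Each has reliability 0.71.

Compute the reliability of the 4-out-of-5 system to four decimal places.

R = Σ_{i=4}^{5} C(5,i) p^i (1−p)^{5−i} with p = 0.71
C(5,4)·0.71^4·0.29^1 = 0.368469
C(5,5)·0.71^5·0.29^0 = 0.180423
Sum = 0.5489

0.5489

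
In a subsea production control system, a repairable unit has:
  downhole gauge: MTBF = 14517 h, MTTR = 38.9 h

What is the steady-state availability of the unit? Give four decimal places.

0.9973

A(downhole gauge) = MTBF/(MTBF+MTTR) = 14517/(14517+38.9) = 0.9973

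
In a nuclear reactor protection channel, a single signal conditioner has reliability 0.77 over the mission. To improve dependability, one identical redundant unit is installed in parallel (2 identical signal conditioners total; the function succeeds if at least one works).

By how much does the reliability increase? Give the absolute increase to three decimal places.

0.177

R_before = 0.77
R_after = 1 − (1 − 0.77)^2 = 0.947
ΔR = 0.947 − 0.77 = 0.177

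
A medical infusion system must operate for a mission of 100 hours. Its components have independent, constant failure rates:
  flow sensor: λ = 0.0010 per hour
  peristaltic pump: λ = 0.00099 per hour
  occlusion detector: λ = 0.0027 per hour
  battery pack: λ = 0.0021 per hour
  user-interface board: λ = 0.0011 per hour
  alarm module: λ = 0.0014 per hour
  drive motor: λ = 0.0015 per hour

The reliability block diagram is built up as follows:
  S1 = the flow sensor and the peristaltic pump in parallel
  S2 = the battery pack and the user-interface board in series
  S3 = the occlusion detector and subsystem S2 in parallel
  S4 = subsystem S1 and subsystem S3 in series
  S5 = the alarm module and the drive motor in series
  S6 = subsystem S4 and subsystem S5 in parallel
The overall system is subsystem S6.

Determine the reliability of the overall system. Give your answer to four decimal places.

R(flow sensor) = exp(−0.0010 × 100) = 0.904837
R(peristaltic pump) = exp(−0.00099 × 100) = 0.905743
R(occlusion detector) = exp(−0.0027 × 100) = 0.763379
R(battery pack) = exp(−0.0021 × 100) = 0.810584
R(user-interface board) = exp(−0.0011 × 100) = 0.895834
R(alarm module) = exp(−0.0014 × 100) = 0.869358
R(drive motor) = exp(−0.0015 × 100) = 0.860708
Parallel (flow sensor and peristaltic pump): 1 − (1 − 0.904837)(1 − 0.905743) = 0.991030
Series (battery pack and user-interface board): 0.810584 × 0.895834 = 0.726149
Parallel (occlusion detector and [0.726149]): 1 − (1 − 0.763379)(1 − 0.726149) = 0.935201
Series ([0.991030] and [0.935201]): 0.991030 × 0.935201 = 0.926812
Series (alarm module and drive motor): 0.869358 × 0.860708 = 0.748263
Parallel ([0.926812] and [0.748263]): 1 − (1 − 0.926812)(1 − 0.748263) = 0.9816

0.9816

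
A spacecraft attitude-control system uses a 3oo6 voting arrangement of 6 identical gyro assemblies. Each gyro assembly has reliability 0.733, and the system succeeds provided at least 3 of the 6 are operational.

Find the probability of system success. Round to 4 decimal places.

R = Σ_{i=3}^{6} C(6,i) p^i (1−p)^{6−i} with p = 0.733
C(6,3)·0.733^3·0.267^3 = 0.149926
C(6,4)·0.733^4·0.267^2 = 0.308695
C(6,5)·0.733^5·0.267^1 = 0.338986
C(6,6)·0.733^6·0.267^0 = 0.155104
Sum = 0.9527

0.9527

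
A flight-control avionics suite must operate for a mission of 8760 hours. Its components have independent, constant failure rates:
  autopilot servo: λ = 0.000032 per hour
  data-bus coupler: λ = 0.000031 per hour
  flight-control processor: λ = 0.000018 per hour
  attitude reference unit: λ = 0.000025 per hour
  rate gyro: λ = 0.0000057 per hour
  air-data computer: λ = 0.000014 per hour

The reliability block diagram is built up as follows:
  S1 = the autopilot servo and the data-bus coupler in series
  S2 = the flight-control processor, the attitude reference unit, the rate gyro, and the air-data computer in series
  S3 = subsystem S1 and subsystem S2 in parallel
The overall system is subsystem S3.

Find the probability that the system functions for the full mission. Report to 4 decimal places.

R(autopilot servo) = exp(−0.000032 × 8760) = 0.755542
R(data-bus coupler) = exp(−0.000031 × 8760) = 0.762190
R(flight-control processor) = exp(−0.000018 × 8760) = 0.854123
R(attitude reference unit) = exp(−0.000025 × 8760) = 0.803322
R(rate gyro) = exp(−0.0000057 × 8760) = 0.951294
R(air-data computer) = exp(−0.000014 × 8760) = 0.884582
Series (autopilot servo and data-bus coupler): 0.755542 × 0.762190 = 0.575867
Series (flight-control processor, attitude reference unit, rate gyro, and air-data computer): 0.854123 × 0.803322 × 0.951294 × 0.884582 = 0.577382
Parallel ([0.575867] and [0.577382]): 1 − (1 − 0.575867)(1 − 0.577382) = 0.8208

0.8208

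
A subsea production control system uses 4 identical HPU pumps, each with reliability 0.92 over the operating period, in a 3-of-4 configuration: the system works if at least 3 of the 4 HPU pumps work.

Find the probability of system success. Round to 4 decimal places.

R = Σ_{i=3}^{4} C(4,i) p^i (1−p)^{4−i} with p = 0.92
C(4,3)·0.92^3·0.08^1 = 0.249180
C(4,4)·0.92^4·0.08^0 = 0.716393
Sum = 0.9656

0.9656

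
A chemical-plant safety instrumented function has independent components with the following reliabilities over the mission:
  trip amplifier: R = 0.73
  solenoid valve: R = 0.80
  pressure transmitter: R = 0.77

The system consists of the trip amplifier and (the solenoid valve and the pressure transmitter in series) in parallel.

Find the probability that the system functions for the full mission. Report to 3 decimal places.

Series (solenoid valve and pressure transmitter): 0.80000 × 0.77000 = 0.61600
Parallel (trip amplifier and [0.61600]): 1 − (1 − 0.73000)(1 − 0.61600) = 0.896

0.896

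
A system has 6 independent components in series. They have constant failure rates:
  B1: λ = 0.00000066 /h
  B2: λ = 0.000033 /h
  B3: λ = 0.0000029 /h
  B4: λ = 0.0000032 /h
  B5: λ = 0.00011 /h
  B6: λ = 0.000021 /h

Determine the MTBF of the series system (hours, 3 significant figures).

5860

Series of exponential components: λ_sys = Σ λ_i
λ_sys = 0.00000066 + 0.000033 + 0.0000029 + 0.0000032 + 0.00011 + 0.000021 = 1.7076e-04 /h
MTBF = 1 / λ_sys = 5860 h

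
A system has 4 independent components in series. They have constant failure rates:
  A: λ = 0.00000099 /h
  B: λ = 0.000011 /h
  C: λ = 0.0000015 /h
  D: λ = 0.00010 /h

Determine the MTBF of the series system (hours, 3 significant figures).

Series of exponential components: λ_sys = Σ λ_i
λ_sys = 0.00000099 + 0.000011 + 0.0000015 + 0.00010 = 1.1349e-04 /h
MTBF = 1 / λ_sys = 8810 h

8810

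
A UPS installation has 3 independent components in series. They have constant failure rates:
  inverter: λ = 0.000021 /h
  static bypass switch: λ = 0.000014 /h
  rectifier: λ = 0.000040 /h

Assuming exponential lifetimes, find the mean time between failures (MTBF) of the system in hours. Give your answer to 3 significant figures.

Series of exponential components: λ_sys = Σ λ_i
λ_sys = 0.000021 + 0.000014 + 0.000040 = 7.5000e-05 /h
MTBF = 1 / λ_sys = 13300 h

13300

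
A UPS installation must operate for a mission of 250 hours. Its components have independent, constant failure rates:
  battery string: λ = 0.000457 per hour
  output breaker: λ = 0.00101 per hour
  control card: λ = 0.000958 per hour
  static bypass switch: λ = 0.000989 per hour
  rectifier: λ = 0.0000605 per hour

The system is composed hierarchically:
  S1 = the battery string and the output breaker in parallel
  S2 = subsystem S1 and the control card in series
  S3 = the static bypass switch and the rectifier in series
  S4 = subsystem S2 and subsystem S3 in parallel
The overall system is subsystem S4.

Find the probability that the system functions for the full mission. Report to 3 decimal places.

R(battery string) = exp(−0.000457 × 250) = 0.89203
R(output breaker) = exp(−0.00101 × 250) = 0.77686
R(control card) = exp(−0.000958 × 250) = 0.78702
R(static bypass switch) = exp(−0.000989 × 250) = 0.78095
R(rectifier) = exp(−0.0000605 × 250) = 0.98499
Parallel (battery string and output breaker): 1 − (1 − 0.89203)(1 − 0.77686) = 0.97591
Series ([0.97591] and control card): 0.97591 × 0.78702 = 0.76806
Series (static bypass switch and rectifier): 0.78095 × 0.98499 = 0.76923
Parallel ([0.76806] and [0.76923]): 1 − (1 − 0.76806)(1 − 0.76923) = 0.946

0.946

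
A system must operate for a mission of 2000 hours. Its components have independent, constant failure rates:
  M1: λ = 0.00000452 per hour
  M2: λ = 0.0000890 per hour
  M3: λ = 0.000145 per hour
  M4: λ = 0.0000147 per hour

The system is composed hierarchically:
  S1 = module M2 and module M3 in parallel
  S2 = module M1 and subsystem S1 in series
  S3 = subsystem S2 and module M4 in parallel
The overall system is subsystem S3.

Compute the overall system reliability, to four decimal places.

R(M1) = exp(−0.00000452 × 2000) = 0.991001
R(M2) = exp(−0.0000890 × 2000) = 0.836942
R(M3) = exp(−0.000145 × 2000) = 0.748264
R(M4) = exp(−0.0000147 × 2000) = 0.971028
Parallel (M2 and M3): 1 − (1 − 0.836942)(1 − 0.748264) = 0.958952
Series (M1 and [0.958952]): 0.991001 × 0.958952 = 0.950322
Parallel ([0.950322] and M4): 1 − (1 − 0.950322)(1 − 0.971028) = 0.9986

0.9986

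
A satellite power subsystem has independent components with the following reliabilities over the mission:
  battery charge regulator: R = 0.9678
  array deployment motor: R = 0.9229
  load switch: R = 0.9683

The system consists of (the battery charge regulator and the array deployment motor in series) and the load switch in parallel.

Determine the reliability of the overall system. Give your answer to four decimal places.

0.9966

Series (battery charge regulator and array deployment motor): 0.967800 × 0.922900 = 0.893183
Parallel ([0.893183] and load switch): 1 − (1 − 0.893183)(1 − 0.968300) = 0.9966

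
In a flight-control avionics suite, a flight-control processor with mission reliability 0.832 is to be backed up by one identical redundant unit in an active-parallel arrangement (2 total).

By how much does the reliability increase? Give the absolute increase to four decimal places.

0.1398

R_before = 0.832
R_after = 1 − (1 − 0.832)^2 = 0.9718
ΔR = 0.9718 − 0.832 = 0.1398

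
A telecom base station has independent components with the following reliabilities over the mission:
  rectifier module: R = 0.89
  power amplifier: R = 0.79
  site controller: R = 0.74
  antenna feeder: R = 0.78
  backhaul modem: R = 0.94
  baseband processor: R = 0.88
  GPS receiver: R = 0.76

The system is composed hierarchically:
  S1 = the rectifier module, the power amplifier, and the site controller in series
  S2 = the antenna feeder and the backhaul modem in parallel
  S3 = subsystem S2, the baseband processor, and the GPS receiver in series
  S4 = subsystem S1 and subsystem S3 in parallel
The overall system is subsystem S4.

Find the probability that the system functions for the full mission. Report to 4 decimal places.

Series (rectifier module, power amplifier, and site controller): 0.890000 × 0.790000 × 0.740000 = 0.520294
Parallel (antenna feeder and backhaul modem): 1 − (1 − 0.780000)(1 − 0.940000) = 0.986800
Series ([0.986800], baseband processor, and GPS receiver): 0.986800 × 0.880000 × 0.760000 = 0.659972
Parallel ([0.520294] and [0.659972]): 1 − (1 − 0.520294)(1 − 0.659972) = 0.8369

0.8369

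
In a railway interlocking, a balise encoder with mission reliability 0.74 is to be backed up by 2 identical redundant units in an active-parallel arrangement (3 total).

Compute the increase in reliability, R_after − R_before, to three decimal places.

0.242

R_before = 0.74
R_after = 1 − (1 − 0.74)^3 = 0.982
ΔR = 0.982 − 0.74 = 0.242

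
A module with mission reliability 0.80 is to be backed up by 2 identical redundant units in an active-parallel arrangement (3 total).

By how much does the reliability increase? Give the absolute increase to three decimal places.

R_before = 0.80
R_after = 1 − (1 − 0.80)^3 = 0.992
ΔR = 0.992 − 0.80 = 0.192

0.192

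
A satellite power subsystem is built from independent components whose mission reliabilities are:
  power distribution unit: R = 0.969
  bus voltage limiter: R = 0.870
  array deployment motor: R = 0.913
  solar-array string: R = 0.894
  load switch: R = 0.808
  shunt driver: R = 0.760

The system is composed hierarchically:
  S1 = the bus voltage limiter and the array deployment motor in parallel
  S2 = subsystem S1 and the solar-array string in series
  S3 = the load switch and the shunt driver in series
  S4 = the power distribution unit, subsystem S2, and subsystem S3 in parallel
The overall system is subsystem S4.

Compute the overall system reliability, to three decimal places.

Parallel (bus voltage limiter and array deployment motor): 1 − (1 − 0.87000)(1 − 0.91300) = 0.98869
Series ([0.98869] and solar-array string): 0.98869 × 0.89400 = 0.88389
Series (load switch and shunt driver): 0.80800 × 0.76000 = 0.61408
Parallel (power distribution unit, [0.88389], and [0.61408]): 1 − (1 − 0.96900)(1 − 0.88389)(1 − 0.61408) = 0.999

0.999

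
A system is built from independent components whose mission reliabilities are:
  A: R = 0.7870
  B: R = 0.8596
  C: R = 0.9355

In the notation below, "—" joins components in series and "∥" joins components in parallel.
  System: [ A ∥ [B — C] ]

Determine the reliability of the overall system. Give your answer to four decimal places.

0.9583

Series (B and C): 0.859600 × 0.935500 = 0.804156
Parallel (A and [0.804156]): 1 − (1 − 0.787000)(1 − 0.804156) = 0.9583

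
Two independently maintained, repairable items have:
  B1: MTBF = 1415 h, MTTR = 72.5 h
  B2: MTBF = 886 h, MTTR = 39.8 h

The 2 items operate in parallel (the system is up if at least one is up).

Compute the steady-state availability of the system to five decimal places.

0.99790

A(B1) = MTBF/(MTBF+MTTR) = 1415/(1415+72.5) = 0.951261
A(B2) = MTBF/(MTBF+MTTR) = 886/(886+39.8) = 0.957010
Parallel availability: 1 − (1 − 0.951261)(1 − 0.957010) = 0.99790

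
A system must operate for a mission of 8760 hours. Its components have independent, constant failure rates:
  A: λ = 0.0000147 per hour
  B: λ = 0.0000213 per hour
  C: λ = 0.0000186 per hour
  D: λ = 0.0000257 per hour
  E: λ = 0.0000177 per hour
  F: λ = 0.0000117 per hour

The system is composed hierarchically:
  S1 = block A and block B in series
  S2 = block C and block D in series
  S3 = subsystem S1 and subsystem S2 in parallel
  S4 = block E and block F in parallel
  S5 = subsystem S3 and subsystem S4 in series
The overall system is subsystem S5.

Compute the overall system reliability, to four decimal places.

0.9002

R(A) = exp(−0.0000147 × 8760) = 0.879174
R(B) = exp(−0.0000213 × 8760) = 0.829786
R(C) = exp(−0.0000186 × 8760) = 0.849646
R(D) = exp(−0.0000257 × 8760) = 0.798411
R(E) = exp(−0.0000177 × 8760) = 0.856371
R(F) = exp(−0.0000117 × 8760) = 0.902585
Series (A and B): 0.879174 × 0.829786 = 0.729526
Series (C and D): 0.849646 × 0.798411 = 0.678367
Parallel ([0.729526] and [0.678367]): 1 − (1 − 0.729526)(1 − 0.678367) = 0.913007
Parallel (E and F): 1 − (1 − 0.856371)(1 − 0.902585) = 0.986008
Series ([0.913007] and [0.986008]): 0.913007 × 0.986008 = 0.9002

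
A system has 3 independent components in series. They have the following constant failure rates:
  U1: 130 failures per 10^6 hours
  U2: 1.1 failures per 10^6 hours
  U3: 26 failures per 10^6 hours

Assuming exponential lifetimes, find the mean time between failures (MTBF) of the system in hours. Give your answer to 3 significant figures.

6370

Series of exponential components: λ_sys = Σ λ_i
λ_sys = 0.00013 + 0.0000011 + 0.000026 = 1.5710e-04 /h
MTBF = 1 / λ_sys = 6370 h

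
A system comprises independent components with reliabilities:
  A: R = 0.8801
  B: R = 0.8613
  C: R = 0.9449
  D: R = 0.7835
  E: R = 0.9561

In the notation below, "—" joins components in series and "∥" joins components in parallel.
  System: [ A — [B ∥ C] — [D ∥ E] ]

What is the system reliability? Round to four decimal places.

Parallel (B and C): 1 − (1 − 0.861300)(1 − 0.944900) = 0.992358
Parallel (D and E): 1 − (1 − 0.783500)(1 − 0.956100) = 0.990496
Series (A, [0.992358], and [0.990496]): 0.880100 × 0.992358 × 0.990496 = 0.8651

0.8651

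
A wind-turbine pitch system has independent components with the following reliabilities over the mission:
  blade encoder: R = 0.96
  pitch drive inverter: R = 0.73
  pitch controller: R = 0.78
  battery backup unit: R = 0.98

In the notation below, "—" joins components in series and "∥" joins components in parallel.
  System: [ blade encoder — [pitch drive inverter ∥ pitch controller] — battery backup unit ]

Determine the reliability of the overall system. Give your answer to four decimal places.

Parallel (pitch drive inverter and pitch controller): 1 − (1 − 0.730000)(1 − 0.780000) = 0.940600
Series (blade encoder, [0.940600], and battery backup unit): 0.960000 × 0.940600 × 0.980000 = 0.8849

0.8849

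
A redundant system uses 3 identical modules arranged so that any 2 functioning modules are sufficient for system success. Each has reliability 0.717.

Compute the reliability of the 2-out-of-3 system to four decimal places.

0.8051

R = Σ_{i=2}^{3} C(3,i) p^i (1−p)^{3−i} with p = 0.717
C(3,2)·0.717^2·0.283^1 = 0.436462
C(3,3)·0.717^3·0.283^0 = 0.368602
Sum = 0.8051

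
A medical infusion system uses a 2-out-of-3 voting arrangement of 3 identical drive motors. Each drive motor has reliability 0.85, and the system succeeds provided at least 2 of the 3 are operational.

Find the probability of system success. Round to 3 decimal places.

0.939

R = Σ_{i=2}^{3} C(3,i) p^i (1−p)^{3−i} with p = 0.85
C(3,2)·0.85^2·0.15^1 = 0.32513
C(3,3)·0.85^3·0.15^0 = 0.61413
Sum = 0.939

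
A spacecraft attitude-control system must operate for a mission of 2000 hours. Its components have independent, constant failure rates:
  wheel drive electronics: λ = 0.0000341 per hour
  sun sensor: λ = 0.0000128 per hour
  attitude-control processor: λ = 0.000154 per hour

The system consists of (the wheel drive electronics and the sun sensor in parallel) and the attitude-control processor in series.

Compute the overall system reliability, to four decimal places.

0.7337

R(wheel drive electronics) = exp(−0.0000341 × 2000) = 0.934074
R(sun sensor) = exp(−0.0000128 × 2000) = 0.974725
R(attitude-control processor) = exp(−0.000154 × 2000) = 0.734915
Parallel (wheel drive electronics and sun sensor): 1 − (1 − 0.934074)(1 − 0.974725) = 0.998334
Series ([0.998334] and attitude-control processor): 0.998334 × 0.734915 = 0.7337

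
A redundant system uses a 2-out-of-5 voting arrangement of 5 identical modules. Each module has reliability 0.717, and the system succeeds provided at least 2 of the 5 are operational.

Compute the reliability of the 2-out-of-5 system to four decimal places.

R = Σ_{i=2}^{5} C(5,i) p^i (1−p)^{5−i} with p = 0.717
C(5,2)·0.717^2·0.283^3 = 0.116519
C(5,3)·0.717^3·0.283^2 = 0.295210
C(5,4)·0.717^4·0.283^1 = 0.373967
C(5,5)·0.717^5·0.283^0 = 0.189494
Sum = 0.9752

0.9752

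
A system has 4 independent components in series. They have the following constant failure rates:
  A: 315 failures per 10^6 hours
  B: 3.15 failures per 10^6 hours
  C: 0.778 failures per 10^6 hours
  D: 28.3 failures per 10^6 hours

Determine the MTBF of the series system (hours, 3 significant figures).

Series of exponential components: λ_sys = Σ λ_i
λ_sys = 0.000315 + 0.00000315 + 0.000000778 + 0.0000283 = 3.4723e-04 /h
MTBF = 1 / λ_sys = 2880 h

2880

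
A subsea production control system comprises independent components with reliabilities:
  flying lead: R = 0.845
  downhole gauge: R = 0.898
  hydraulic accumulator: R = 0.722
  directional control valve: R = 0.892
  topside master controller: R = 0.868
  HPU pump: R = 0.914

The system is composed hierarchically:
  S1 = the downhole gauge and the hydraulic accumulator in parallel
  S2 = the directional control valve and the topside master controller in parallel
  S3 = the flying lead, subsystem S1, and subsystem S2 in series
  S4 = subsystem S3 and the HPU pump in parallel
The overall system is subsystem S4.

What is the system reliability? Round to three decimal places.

0.984

Parallel (downhole gauge and hydraulic accumulator): 1 − (1 − 0.89800)(1 − 0.72200) = 0.97164
Parallel (directional control valve and topside master controller): 1 − (1 − 0.89200)(1 − 0.86800) = 0.98574
Series (flying lead, [0.97164], and [0.98574]): 0.84500 × 0.97164 × 0.98574 = 0.80933
Parallel ([0.80933] and HPU pump): 1 − (1 − 0.80933)(1 − 0.91400) = 0.984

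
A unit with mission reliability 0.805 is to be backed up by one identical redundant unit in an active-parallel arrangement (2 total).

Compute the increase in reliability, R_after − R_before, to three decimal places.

R_before = 0.805
R_after = 1 − (1 − 0.805)^2 = 0.962
ΔR = 0.962 − 0.805 = 0.157

0.157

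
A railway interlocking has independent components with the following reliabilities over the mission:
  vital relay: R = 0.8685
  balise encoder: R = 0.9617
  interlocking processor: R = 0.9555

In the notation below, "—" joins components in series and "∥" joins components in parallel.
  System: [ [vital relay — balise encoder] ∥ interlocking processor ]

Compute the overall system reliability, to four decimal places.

0.9927

Series (vital relay and balise encoder): 0.868500 × 0.961700 = 0.835236
Parallel ([0.835236] and interlocking processor): 1 − (1 − 0.835236)(1 − 0.955500) = 0.9927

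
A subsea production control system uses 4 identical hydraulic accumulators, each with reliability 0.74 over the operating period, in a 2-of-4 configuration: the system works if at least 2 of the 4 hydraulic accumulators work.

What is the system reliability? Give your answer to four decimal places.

0.9434

R = Σ_{i=2}^{4} C(4,i) p^i (1−p)^{4−i} with p = 0.74
C(4,2)·0.74^2·0.26^2 = 0.222107
C(4,3)·0.74^3·0.26^1 = 0.421433
C(4,4)·0.74^4·0.26^0 = 0.299866
Sum = 0.9434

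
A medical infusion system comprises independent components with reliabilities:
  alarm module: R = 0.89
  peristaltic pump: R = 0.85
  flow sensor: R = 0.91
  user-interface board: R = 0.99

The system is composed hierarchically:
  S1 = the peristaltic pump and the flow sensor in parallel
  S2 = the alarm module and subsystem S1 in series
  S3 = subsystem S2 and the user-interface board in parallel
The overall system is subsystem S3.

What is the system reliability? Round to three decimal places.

Parallel (peristaltic pump and flow sensor): 1 − (1 − 0.85000)(1 − 0.91000) = 0.98650
Series (alarm module and [0.98650]): 0.89000 × 0.98650 = 0.87799
Parallel ([0.87799] and user-interface board): 1 − (1 − 0.87799)(1 − 0.99000) = 0.999

0.999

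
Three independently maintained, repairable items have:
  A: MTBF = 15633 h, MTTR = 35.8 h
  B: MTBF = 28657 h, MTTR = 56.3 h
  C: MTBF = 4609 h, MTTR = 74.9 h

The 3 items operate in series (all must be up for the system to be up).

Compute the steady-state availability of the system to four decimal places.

0.9798

A(A) = MTBF/(MTBF+MTTR) = 15633/(15633+35.8) = 0.997715
A(B) = MTBF/(MTBF+MTTR) = 28657/(28657+56.3) = 0.998039
A(C) = MTBF/(MTBF+MTTR) = 4609/(4609+74.9) = 0.984009
Series availability: 0.997715 × 0.998039 × 0.984009 = 0.9798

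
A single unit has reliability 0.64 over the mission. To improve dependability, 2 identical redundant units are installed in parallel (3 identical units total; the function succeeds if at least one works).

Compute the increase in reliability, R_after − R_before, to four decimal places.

R_before = 0.64
R_after = 1 − (1 − 0.64)^3 = 0.9533
ΔR = 0.9533 − 0.64 = 0.3133

0.3133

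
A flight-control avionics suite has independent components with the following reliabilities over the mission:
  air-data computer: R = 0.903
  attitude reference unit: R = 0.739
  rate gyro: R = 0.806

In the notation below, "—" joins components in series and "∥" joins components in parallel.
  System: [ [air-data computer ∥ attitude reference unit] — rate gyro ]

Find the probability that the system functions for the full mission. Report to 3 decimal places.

0.786

Parallel (air-data computer and attitude reference unit): 1 − (1 − 0.90300)(1 − 0.73900) = 0.97468
Series ([0.97468] and rate gyro): 0.97468 × 0.80600 = 0.786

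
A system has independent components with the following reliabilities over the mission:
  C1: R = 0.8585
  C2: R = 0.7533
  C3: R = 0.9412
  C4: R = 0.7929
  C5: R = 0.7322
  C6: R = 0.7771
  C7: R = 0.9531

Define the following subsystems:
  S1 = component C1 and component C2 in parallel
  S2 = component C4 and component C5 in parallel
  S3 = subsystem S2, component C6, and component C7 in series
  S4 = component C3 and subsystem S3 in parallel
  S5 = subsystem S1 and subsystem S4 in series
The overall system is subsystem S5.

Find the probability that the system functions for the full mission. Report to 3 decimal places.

Parallel (C1 and C2): 1 − (1 − 0.85850)(1 − 0.75330) = 0.96509
Parallel (C4 and C5): 1 − (1 − 0.79290)(1 − 0.73220) = 0.94454
Series ([0.94454], C6, and C7): 0.94454 × 0.77710 × 0.95310 = 0.69958
Parallel (C3 and [0.69958]): 1 − (1 − 0.94120)(1 − 0.69958) = 0.98234
Series ([0.96509] and [0.98234]): 0.96509 × 0.98234 = 0.948

0.948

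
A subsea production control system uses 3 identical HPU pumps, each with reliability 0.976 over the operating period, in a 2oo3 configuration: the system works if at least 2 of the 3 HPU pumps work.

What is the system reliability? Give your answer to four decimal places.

0.9983

R = Σ_{i=2}^{3} C(3,i) p^i (1−p)^{3−i} with p = 0.976
C(3,2)·0.976^2·0.024^1 = 0.068585
C(3,3)·0.976^3·0.024^0 = 0.929714
Sum = 0.9983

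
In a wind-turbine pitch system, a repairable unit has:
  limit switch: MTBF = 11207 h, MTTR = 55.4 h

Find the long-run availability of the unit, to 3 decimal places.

0.995

A(limit switch) = MTBF/(MTBF+MTTR) = 11207/(11207+55.4) = 0.995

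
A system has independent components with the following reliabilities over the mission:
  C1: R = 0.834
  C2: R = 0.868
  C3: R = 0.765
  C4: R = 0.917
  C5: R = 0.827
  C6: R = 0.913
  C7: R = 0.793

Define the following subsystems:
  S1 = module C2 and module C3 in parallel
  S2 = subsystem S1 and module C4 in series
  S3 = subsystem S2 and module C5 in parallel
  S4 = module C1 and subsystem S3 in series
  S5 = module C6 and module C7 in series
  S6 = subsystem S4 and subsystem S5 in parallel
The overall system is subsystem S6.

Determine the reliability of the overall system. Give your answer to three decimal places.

0.950

Parallel (C2 and C3): 1 − (1 − 0.86800)(1 − 0.76500) = 0.96898
Series ([0.96898] and C4): 0.96898 × 0.91700 = 0.88855
Parallel ([0.88855] and C5): 1 − (1 − 0.88855)(1 − 0.82700) = 0.98072
Series (C1 and [0.98072]): 0.83400 × 0.98072 = 0.81792
Series (C6 and C7): 0.91300 × 0.79300 = 0.72401
Parallel ([0.81792] and [0.72401]): 1 − (1 − 0.81792)(1 − 0.72401) = 0.950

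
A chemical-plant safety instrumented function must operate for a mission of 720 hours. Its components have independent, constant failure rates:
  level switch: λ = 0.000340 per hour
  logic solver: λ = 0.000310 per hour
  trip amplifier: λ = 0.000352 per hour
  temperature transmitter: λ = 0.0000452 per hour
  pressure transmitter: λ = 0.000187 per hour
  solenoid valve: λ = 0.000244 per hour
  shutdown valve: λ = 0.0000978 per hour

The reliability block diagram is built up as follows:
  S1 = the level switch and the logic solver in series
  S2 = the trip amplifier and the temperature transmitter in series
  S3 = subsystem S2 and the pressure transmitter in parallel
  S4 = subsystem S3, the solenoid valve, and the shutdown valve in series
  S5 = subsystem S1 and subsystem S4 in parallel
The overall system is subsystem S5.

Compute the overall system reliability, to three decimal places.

R(level switch) = exp(−0.000340 × 720) = 0.78286
R(logic solver) = exp(−0.000310 × 720) = 0.79995
R(trip amplifier) = exp(−0.000352 × 720) = 0.77613
R(temperature transmitter) = exp(−0.0000452 × 720) = 0.96798
R(pressure transmitter) = exp(−0.000187 × 720) = 0.87403
R(solenoid valve) = exp(−0.000244 × 720) = 0.83889
R(shutdown valve) = exp(−0.0000978 × 720) = 0.93201
Series (level switch and logic solver): 0.78286 × 0.79995 = 0.62625
Series (trip amplifier and temperature transmitter): 0.77613 × 0.96798 = 0.75128
Parallel ([0.75128] and pressure transmitter): 1 − (1 − 0.75128)(1 − 0.87403) = 0.96867
Series ([0.96867], solenoid valve, and shutdown valve): 0.96867 × 0.83889 × 0.93201 = 0.75736
Parallel ([0.62625] and [0.75736]): 1 − (1 − 0.62625)(1 − 0.75736) = 0.909

0.909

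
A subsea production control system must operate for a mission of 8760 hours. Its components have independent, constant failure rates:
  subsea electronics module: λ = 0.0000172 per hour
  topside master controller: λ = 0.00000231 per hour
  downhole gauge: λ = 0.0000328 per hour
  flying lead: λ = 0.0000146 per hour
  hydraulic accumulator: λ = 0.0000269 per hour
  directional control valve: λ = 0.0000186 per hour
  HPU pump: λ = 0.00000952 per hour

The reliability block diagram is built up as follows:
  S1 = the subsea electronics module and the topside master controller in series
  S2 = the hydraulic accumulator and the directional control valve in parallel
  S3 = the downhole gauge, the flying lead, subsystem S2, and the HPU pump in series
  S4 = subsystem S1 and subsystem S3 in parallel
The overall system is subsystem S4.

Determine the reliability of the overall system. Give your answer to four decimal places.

0.9353

R(subsea electronics module) = exp(−0.0000172 × 8760) = 0.860130
R(topside master controller) = exp(−0.00000231 × 8760) = 0.979968
R(downhole gauge) = exp(−0.0000328 × 8760) = 0.750266
R(flying lead) = exp(−0.0000146 × 8760) = 0.879945
R(hydraulic accumulator) = exp(−0.0000269 × 8760) = 0.790062
R(directional control valve) = exp(−0.0000186 × 8760) = 0.849646
R(HPU pump) = exp(−0.00000952 × 8760) = 0.919987
Series (subsea electronics module and topside master controller): 0.860130 × 0.979968 = 0.842900
Parallel (hydraulic accumulator and directional control valve): 1 − (1 − 0.790062)(1 − 0.849646) = 0.968435
Series (downhole gauge, flying lead, [0.968435], and HPU pump): 0.750266 × 0.879945 × 0.968435 × 0.919987 = 0.588197
Parallel ([0.842900] and [0.588197]): 1 − (1 − 0.842900)(1 − 0.588197) = 0.9353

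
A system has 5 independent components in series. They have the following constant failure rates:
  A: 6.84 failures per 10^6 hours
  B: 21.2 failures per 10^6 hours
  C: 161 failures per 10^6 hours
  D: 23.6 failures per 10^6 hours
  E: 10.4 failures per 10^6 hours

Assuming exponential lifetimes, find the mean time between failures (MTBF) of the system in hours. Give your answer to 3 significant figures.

4480

Series of exponential components: λ_sys = Σ λ_i
λ_sys = 0.00000684 + 0.0000212 + 0.000161 + 0.0000236 + 0.0000104 = 2.2304e-04 /h
MTBF = 1 / λ_sys = 4480 h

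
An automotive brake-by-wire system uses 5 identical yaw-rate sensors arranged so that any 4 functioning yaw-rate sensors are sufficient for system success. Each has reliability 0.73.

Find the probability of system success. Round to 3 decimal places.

0.591

R = Σ_{i=4}^{5} C(5,i) p^i (1−p)^{5−i} with p = 0.73
C(5,4)·0.73^4·0.27^1 = 0.38338
C(5,5)·0.73^5·0.27^0 = 0.20731
Sum = 0.591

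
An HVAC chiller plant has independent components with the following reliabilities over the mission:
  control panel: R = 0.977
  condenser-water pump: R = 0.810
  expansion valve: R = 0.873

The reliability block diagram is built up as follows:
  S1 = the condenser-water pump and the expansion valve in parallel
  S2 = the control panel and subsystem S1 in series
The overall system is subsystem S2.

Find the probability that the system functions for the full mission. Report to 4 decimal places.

0.9534

Parallel (condenser-water pump and expansion valve): 1 − (1 − 0.810000)(1 − 0.873000) = 0.975870
Series (control panel and [0.975870]): 0.977000 × 0.975870 = 0.9534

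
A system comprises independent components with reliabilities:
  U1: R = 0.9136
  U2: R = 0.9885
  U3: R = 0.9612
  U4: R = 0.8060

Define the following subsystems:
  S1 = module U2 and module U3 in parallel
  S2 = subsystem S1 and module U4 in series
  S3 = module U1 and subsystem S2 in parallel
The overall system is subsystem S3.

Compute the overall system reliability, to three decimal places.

Parallel (U2 and U3): 1 − (1 − 0.98850)(1 − 0.96120) = 0.99955
Series ([0.99955] and U4): 0.99955 × 0.80600 = 0.80564
Parallel (U1 and [0.80564]): 1 − (1 − 0.91360)(1 − 0.80564) = 0.983

0.983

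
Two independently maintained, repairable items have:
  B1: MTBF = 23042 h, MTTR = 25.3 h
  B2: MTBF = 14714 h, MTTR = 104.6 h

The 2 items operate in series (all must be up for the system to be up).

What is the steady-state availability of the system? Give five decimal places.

0.99185

A(B1) = MTBF/(MTBF+MTTR) = 23042/(23042+25.3) = 0.998903
A(B2) = MTBF/(MTBF+MTTR) = 14714/(14714+104.6) = 0.992941
Series availability: 0.998903 × 0.992941 = 0.99185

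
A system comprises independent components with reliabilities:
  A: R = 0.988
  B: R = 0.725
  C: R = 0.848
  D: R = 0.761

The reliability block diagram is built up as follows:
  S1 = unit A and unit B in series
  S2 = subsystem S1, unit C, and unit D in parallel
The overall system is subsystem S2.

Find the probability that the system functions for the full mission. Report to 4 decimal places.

Series (A and B): 0.988000 × 0.725000 = 0.716300
Parallel ([0.716300], C, and D): 1 − (1 − 0.716300)(1 − 0.848000)(1 − 0.761000) = 0.9897

0.9897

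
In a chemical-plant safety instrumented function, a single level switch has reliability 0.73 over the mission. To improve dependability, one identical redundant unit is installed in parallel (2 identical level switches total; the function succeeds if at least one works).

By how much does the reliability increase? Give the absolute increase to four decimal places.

R_before = 0.73
R_after = 1 − (1 − 0.73)^2 = 0.9271
ΔR = 0.9271 − 0.73 = 0.1971

0.1971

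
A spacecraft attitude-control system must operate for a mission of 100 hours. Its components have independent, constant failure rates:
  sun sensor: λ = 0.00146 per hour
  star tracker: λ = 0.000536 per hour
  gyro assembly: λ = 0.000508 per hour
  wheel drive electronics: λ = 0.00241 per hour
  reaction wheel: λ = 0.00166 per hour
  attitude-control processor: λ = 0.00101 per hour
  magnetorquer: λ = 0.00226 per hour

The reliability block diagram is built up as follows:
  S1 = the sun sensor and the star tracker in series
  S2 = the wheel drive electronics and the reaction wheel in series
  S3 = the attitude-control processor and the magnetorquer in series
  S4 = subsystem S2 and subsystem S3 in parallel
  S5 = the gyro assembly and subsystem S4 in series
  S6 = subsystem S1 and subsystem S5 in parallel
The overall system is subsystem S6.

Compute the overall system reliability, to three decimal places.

0.975

R(sun sensor) = exp(−0.00146 × 100) = 0.86416
R(star tracker) = exp(−0.000536 × 100) = 0.94781
R(gyro assembly) = exp(−0.000508 × 100) = 0.95047
R(wheel drive electronics) = exp(−0.00241 × 100) = 0.78584
R(reaction wheel) = exp(−0.00166 × 100) = 0.84705
R(attitude-control processor) = exp(−0.00101 × 100) = 0.90393
R(magnetorquer) = exp(−0.00226 × 100) = 0.79772
Series (sun sensor and star tracker): 0.86416 × 0.94781 = 0.81906
Series (wheel drive electronics and reaction wheel): 0.78584 × 0.84705 = 0.66565
Series (attitude-control processor and magnetorquer): 0.90393 × 0.79772 = 0.72108
Parallel ([0.66565] and [0.72108]): 1 − (1 − 0.66565)(1 − 0.72108) = 0.90674
Series (gyro assembly and [0.90674]): 0.95047 × 0.90674 = 0.86183
Parallel ([0.81906] and [0.86183]): 1 − (1 − 0.81906)(1 − 0.86183) = 0.975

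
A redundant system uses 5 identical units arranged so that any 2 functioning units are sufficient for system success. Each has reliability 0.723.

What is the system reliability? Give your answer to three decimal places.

R = Σ_{i=2}^{5} C(5,i) p^i (1−p)^{5−i} with p = 0.723
C(5,2)·0.723^2·0.277^3 = 0.11110
C(5,3)·0.723^3·0.277^2 = 0.28998
C(5,4)·0.723^4·0.277^1 = 0.37845
C(5,5)·0.723^5·0.277^0 = 0.19756
Sum = 0.977

0.977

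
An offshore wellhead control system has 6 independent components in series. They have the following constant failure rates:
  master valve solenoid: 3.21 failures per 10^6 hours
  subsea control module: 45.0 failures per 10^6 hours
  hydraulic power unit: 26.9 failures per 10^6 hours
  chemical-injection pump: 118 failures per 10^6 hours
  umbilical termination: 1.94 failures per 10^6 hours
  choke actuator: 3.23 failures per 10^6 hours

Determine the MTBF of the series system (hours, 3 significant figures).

Series of exponential components: λ_sys = Σ λ_i
λ_sys = 0.00000321 + 0.0000450 + 0.0000269 + 0.000118 + 0.00000194 + 0.00000323 = 1.9828e-04 /h
MTBF = 1 / λ_sys = 5040 h

5040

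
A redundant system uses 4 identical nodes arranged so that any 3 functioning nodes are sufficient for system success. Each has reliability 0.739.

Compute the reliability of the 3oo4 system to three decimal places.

0.720

R = Σ_{i=3}^{4} C(4,i) p^i (1−p)^{4−i} with p = 0.739
C(4,3)·0.739^3·0.261^1 = 0.42134
C(4,4)·0.739^4·0.261^0 = 0.29825
Sum = 0.720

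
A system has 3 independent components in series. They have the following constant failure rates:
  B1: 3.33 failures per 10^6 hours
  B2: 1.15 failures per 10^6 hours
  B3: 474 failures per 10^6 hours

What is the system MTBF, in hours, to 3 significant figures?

Series of exponential components: λ_sys = Σ λ_i
λ_sys = 0.00000333 + 0.00000115 + 0.000474 = 4.7848e-04 /h
MTBF = 1 / λ_sys = 2090 h

2090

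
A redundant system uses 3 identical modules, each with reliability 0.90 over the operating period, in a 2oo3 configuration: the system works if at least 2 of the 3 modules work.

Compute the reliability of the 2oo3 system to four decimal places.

R = Σ_{i=2}^{3} C(3,i) p^i (1−p)^{3−i} with p = 0.90
C(3,2)·0.90^2·0.10^1 = 0.243000
C(3,3)·0.90^3·0.10^0 = 0.729000
Sum = 0.9720

0.9720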